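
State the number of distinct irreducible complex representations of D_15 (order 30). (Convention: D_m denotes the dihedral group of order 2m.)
9

Why: The number of irreducible complex representations of a finite group equals its number of conjugacy classes. D_15 has 9 conjugacy classes ((n+3)/2 for n odd), so D_15 (order 30) has exactly 9 irreducible complex representations.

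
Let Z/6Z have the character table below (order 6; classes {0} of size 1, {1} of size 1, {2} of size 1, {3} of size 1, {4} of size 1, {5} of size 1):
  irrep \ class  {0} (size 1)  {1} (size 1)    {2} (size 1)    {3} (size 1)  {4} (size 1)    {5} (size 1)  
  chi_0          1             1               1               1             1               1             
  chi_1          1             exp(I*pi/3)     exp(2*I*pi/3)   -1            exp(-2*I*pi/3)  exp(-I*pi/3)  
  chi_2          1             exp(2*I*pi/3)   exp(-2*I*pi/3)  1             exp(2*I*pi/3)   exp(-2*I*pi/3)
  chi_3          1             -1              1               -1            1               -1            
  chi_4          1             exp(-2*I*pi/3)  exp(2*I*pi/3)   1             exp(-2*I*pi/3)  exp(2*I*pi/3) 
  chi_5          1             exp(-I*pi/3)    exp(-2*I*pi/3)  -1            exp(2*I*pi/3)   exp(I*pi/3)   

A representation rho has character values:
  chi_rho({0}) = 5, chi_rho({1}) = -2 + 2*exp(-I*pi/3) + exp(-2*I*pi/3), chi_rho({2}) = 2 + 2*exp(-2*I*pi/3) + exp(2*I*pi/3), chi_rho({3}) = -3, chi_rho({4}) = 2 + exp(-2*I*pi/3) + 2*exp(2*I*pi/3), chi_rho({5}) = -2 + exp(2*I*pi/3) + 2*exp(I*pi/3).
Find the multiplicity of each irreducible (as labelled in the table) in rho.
Multiplicities: chi_0: 0, chi_1: 0, chi_2: 0, chi_3: 2, chi_4: 1, chi_5: 2.

Working: Use <chi_rho, chi> = (1/|G|) sum_C |C| * chi_rho(C) * conj(chi(C)) with |G| = 6 for each irreducible chi in the table:
  <chi_rho, chi_0> = (1/6)[1*(5)*conj(1) + 1*(-2 + 2*exp(-I*pi/3) + exp(-2*I*pi/3))*conj(1) + 1*(2 + 2*exp(-2*I*pi/3) + exp(2*I*pi/3))*conj(1) + 1*(-3)*conj(1) + 1*(2 + exp(-2*I*pi/3) + 2*exp(2*I*pi/3))*conj(1) + 1*(-2 + exp(2*I*pi/3) + 2*exp(I*pi/3))*conj(1)]
      = (1/6)[(5) + (-2 + 2*exp(-I*pi/3) + exp(-2*I*pi/3)) + (2 + 2*exp(-2*I*pi/3) + exp(2*I*pi/3)) + (-3) + (2 + exp(-2*I*pi/3) + 2*exp(2*I*pi/3)) + (-2 + exp(2*I*pi/3) + 2*exp(I*pi/3))] = 0/6 = 0
  <chi_rho, chi_1> = (1/6)[1*(5)*conj(1) + 1*(-2 + 2*exp(-I*pi/3) + exp(-2*I*pi/3))*conj(exp(I*pi/3)) + 1*(2 + 2*exp(-2*I*pi/3) + exp(2*I*pi/3))*conj(exp(2*I*pi/3)) + 1*(-3)*conj(-1) + 1*(2 + exp(-2*I*pi/3) + 2*exp(2*I*pi/3))*conj(exp(-2*I*pi/3)) + 1*(-2 + exp(2*I*pi/3) + 2*exp(I*pi/3))*conj(exp(-I*pi/3))]
      = (1/6)[(5) + (-3) + (-1) + (3) + (-1) + (-3)] = 0/6 = 0
  <chi_rho, chi_2> = (1/6)[1*(5)*conj(1) + 1*(-2 + 2*exp(-I*pi/3) + exp(-2*I*pi/3))*conj(exp(2*I*pi/3)) + 1*(2 + 2*exp(-2*I*pi/3) + exp(2*I*pi/3))*conj(exp(-2*I*pi/3)) + 1*(-3)*conj(1) + 1*(2 + exp(-2*I*pi/3) + 2*exp(2*I*pi/3))*conj(exp(2*I*pi/3)) + 1*(-2 + exp(2*I*pi/3) + 2*exp(I*pi/3))*conj(exp(-2*I*pi/3))]
      = (1/6)[(5) + (-2 + exp(2*I*pi/3) - 2*exp(-2*I*pi/3)) + (2 + exp(-2*I*pi/3) + 2*exp(2*I*pi/3)) + (-3) + (2 + 2*exp(-2*I*pi/3) + exp(2*I*pi/3)) + (-2 - 2*exp(2*I*pi/3) + exp(-2*I*pi/3))] = 0/6 = 0
  <chi_rho, chi_3> = (1/6)[1*(5)*conj(1) + 1*(-2 + 2*exp(-I*pi/3) + exp(-2*I*pi/3))*conj(-1) + 1*(2 + 2*exp(-2*I*pi/3) + exp(2*I*pi/3))*conj(1) + 1*(-3)*conj(-1) + 1*(2 + exp(-2*I*pi/3) + 2*exp(2*I*pi/3))*conj(1) + 1*(-2 + exp(2*I*pi/3) + 2*exp(I*pi/3))*conj(-1)]
      = (1/6)[(5) + (2 - exp(-2*I*pi/3) - 2*exp(-I*pi/3)) + (2 + 2*exp(-2*I*pi/3) + exp(2*I*pi/3)) + (3) + (2 + exp(-2*I*pi/3) + 2*exp(2*I*pi/3)) + (2 - 2*exp(I*pi/3) - exp(2*I*pi/3))] = 12/6 = 2
  <chi_rho, chi_4> = (1/6)[1*(5)*conj(1) + 1*(-2 + 2*exp(-I*pi/3) + exp(-2*I*pi/3))*conj(exp(-2*I*pi/3)) + 1*(2 + 2*exp(-2*I*pi/3) + exp(2*I*pi/3))*conj(exp(2*I*pi/3)) + 1*(-3)*conj(1) + 1*(2 + exp(-2*I*pi/3) + 2*exp(2*I*pi/3))*conj(exp(-2*I*pi/3)) + 1*(-2 + exp(2*I*pi/3) + 2*exp(I*pi/3))*conj(exp(2*I*pi/3))]
      = (1/6)[(5) + (3) + (-1) + (-3) + (-1) + (3)] = 6/6 = 1
  <chi_rho, chi_5> = (1/6)[1*(5)*conj(1) + 1*(-2 + 2*exp(-I*pi/3) + exp(-2*I*pi/3))*conj(exp(-I*pi/3)) + 1*(2 + 2*exp(-2*I*pi/3) + exp(2*I*pi/3))*conj(exp(-2*I*pi/3)) + 1*(-3)*conj(-1) + 1*(2 + exp(-2*I*pi/3) + 2*exp(2*I*pi/3))*conj(exp(2*I*pi/3)) + 1*(-2 + exp(2*I*pi/3) + 2*exp(I*pi/3))*conj(exp(I*pi/3))]
      = (1/6)[(5) + (2 - 2*exp(I*pi/3) + exp(-I*pi/3)) + (2 + exp(-2*I*pi/3) + 2*exp(2*I*pi/3)) + (3) + (2 + 2*exp(-2*I*pi/3) + exp(2*I*pi/3)) + (2 + exp(I*pi/3) - 2*exp(-I*pi/3))] = 12/6 = 2
(Exp terms are combined using exp(i*s)*conj(exp(i*t)) = exp(i*(s-t)), and sums of them are collapsed using the identity that for every m > 1 the m distinct m-th roots of unity sum to 0, e.g. 1 + exp(2*I*pi/3) + exp(-2*I*pi/3) = 0.)
Dimension check: dim(rho) = sum (mult * dim) = 0*1 + 0*1 + 0*1 + 2*1 + 1*1 + 2*1 = 5 = chi_rho(e) = 5.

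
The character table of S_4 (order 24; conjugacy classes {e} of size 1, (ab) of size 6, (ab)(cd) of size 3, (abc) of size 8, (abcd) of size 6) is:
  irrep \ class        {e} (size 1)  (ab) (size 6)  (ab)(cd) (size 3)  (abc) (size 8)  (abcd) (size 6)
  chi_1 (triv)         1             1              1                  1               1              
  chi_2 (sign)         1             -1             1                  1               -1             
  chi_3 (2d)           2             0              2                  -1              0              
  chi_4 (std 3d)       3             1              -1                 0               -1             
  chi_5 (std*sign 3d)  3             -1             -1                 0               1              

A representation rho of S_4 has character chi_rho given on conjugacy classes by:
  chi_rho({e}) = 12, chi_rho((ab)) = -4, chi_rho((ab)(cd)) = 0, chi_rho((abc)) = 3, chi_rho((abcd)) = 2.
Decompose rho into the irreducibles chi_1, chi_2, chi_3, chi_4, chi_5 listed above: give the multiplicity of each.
Multiplicities: chi_1: 1, chi_2: 2, chi_3: 0, chi_4: 0, chi_5: 3.

Proof sketch: Use <chi_rho, chi> = (1/|G|) sum_C |C| * chi_rho(C) * conj(chi(C)) with |G| = 24 for each irreducible chi in the table:
  <chi_rho, chi_1> = (1/24)[1*(12)*conj(1) + 6*(-4)*conj(1) + 3*(0)*conj(1) + 8*(3)*conj(1) + 6*(2)*conj(1)]
      = (1/24)[(12) + (-24) + (0) + (24) + (12)] = 24/24 = 1
  <chi_rho, chi_2> = (1/24)[1*(12)*conj(1) + 6*(-4)*conj(-1) + 3*(0)*conj(1) + 8*(3)*conj(1) + 6*(2)*conj(-1)]
      = (1/24)[(12) + (24) + (0) + (24) + (-12)] = 48/24 = 2
  <chi_rho, chi_3> = (1/24)[1*(12)*conj(2) + 6*(-4)*conj(0) + 3*(0)*conj(2) + 8*(3)*conj(-1) + 6*(2)*conj(0)]
      = (1/24)[(24) + (0) + (0) + (-24) + (0)] = 0/24 = 0
  <chi_rho, chi_4> = (1/24)[1*(12)*conj(3) + 6*(-4)*conj(1) + 3*(0)*conj(-1) + 8*(3)*conj(0) + 6*(2)*conj(-1)]
      = (1/24)[(36) + (-24) + (0) + (0) + (-12)] = 0/24 = 0
  <chi_rho, chi_5> = (1/24)[1*(12)*conj(3) + 6*(-4)*conj(-1) + 3*(0)*conj(-1) + 8*(3)*conj(0) + 6*(2)*conj(1)]
      = (1/24)[(36) + (24) + (0) + (0) + (12)] = 72/24 = 3
Dimension check: dim(rho) = sum (mult * dim) = 1*1 + 2*1 + 0*2 + 0*3 + 3*3 = 12 = chi_rho(e) = 12.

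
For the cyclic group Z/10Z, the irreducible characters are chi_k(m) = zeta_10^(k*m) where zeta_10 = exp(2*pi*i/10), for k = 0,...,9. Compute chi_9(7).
chi_9(7) = zeta_10^63 = exp(3*I*pi/5)

Derivation: chi_9(7) = zeta_10^(9*7) = zeta_10^63. Since zeta_10^10 = 1, this equals zeta_10^3 = exp(2*pi*i*3/10) = exp(3*I*pi/5).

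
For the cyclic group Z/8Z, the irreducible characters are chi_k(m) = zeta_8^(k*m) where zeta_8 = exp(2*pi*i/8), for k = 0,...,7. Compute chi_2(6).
chi_2(6) = zeta_8^12 = -1

Reasoning: chi_2(6) = zeta_8^(2*6) = zeta_8^12. Since zeta_8^8 = 1, this equals zeta_8^4 = exp(2*pi*i*4/8) = -1.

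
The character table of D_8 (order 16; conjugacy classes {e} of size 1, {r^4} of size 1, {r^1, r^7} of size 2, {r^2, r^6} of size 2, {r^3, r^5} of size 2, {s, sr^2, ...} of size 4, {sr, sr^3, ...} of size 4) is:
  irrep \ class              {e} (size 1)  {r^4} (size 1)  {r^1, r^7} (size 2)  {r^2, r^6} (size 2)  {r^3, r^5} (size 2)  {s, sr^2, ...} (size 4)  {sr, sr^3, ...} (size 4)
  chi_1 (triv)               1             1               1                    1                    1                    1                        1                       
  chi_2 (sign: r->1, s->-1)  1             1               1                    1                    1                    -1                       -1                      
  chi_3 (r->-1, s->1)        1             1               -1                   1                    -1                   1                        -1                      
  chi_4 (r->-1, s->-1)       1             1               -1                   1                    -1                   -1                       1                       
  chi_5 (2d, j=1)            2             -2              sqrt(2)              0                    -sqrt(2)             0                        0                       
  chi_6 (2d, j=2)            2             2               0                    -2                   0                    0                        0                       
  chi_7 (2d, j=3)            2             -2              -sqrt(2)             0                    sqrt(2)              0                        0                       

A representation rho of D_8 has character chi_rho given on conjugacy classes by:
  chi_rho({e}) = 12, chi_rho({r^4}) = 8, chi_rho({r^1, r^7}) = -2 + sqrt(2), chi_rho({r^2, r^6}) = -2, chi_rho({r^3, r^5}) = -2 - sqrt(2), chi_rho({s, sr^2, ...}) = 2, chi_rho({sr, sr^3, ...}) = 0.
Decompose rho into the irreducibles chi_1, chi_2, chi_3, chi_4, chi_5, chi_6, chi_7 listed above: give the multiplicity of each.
Multiplicities: chi_1: 1, chi_2: 0, chi_3: 2, chi_4: 1, chi_5: 1, chi_6: 3, chi_7: 0.

Details: Use <chi_rho, chi> = (1/|G|) sum_C |C| * chi_rho(C) * conj(chi(C)) with |G| = 16 for each irreducible chi in the table:
  <chi_rho, chi_1> = (1/16)[1*(12)*conj(1) + 1*(8)*conj(1) + 2*(-2 + sqrt(2))*conj(1) + 2*(-2)*conj(1) + 2*(-2 - sqrt(2))*conj(1) + 4*(2)*conj(1) + 4*(0)*conj(1)]
      = (1/16)[(12) + (8) + (-4 + 2*sqrt(2)) + (-4) + (-4 - 2*sqrt(2)) + (8) + (0)] = 16/16 = 1
  <chi_rho, chi_2> = (1/16)[1*(12)*conj(1) + 1*(8)*conj(1) + 2*(-2 + sqrt(2))*conj(1) + 2*(-2)*conj(1) + 2*(-2 - sqrt(2))*conj(1) + 4*(2)*conj(-1) + 4*(0)*conj(-1)]
      = (1/16)[(12) + (8) + (-4 + 2*sqrt(2)) + (-4) + (-4 - 2*sqrt(2)) + (-8) + (0)] = 0/16 = 0
  <chi_rho, chi_3> = (1/16)[1*(12)*conj(1) + 1*(8)*conj(1) + 2*(-2 + sqrt(2))*conj(-1) + 2*(-2)*conj(1) + 2*(-2 - sqrt(2))*conj(-1) + 4*(2)*conj(1) + 4*(0)*conj(-1)]
      = (1/16)[(12) + (8) + (4 - 2*sqrt(2)) + (-4) + (2*sqrt(2) + 4) + (8) + (0)] = 32/16 = 2
  <chi_rho, chi_4> = (1/16)[1*(12)*conj(1) + 1*(8)*conj(1) + 2*(-2 + sqrt(2))*conj(-1) + 2*(-2)*conj(1) + 2*(-2 - sqrt(2))*conj(-1) + 4*(2)*conj(-1) + 4*(0)*conj(1)]
      = (1/16)[(12) + (8) + (4 - 2*sqrt(2)) + (-4) + (2*sqrt(2) + 4) + (-8) + (0)] = 16/16 = 1
  <chi_rho, chi_5> = (1/16)[1*(12)*conj(2) + 1*(8)*conj(-2) + 2*(-2 + sqrt(2))*conj(sqrt(2)) + 2*(-2)*conj(0) + 2*(-2 - sqrt(2))*conj(-sqrt(2)) + 4*(2)*conj(0) + 4*(0)*conj(0)]
      = (1/16)[(24) + (-16) + (4 - 4*sqrt(2)) + (0) + (4 + 4*sqrt(2)) + (0) + (0)] = 16/16 = 1
  <chi_rho, chi_6> = (1/16)[1*(12)*conj(2) + 1*(8)*conj(2) + 2*(-2 + sqrt(2))*conj(0) + 2*(-2)*conj(-2) + 2*(-2 - sqrt(2))*conj(0) + 4*(2)*conj(0) + 4*(0)*conj(0)]
      = (1/16)[(24) + (16) + (0) + (8) + (0) + (0) + (0)] = 48/16 = 3
  <chi_rho, chi_7> = (1/16)[1*(12)*conj(2) + 1*(8)*conj(-2) + 2*(-2 + sqrt(2))*conj(-sqrt(2)) + 2*(-2)*conj(0) + 2*(-2 - sqrt(2))*conj(sqrt(2)) + 4*(2)*conj(0) + 4*(0)*conj(0)]
      = (1/16)[(24) + (-16) + (-4 + 4*sqrt(2)) + (0) + (-4*sqrt(2) - 4) + (0) + (0)] = 0/16 = 0
Dimension check: dim(rho) = sum (mult * dim) = 1*1 + 0*1 + 2*1 + 1*1 + 1*2 + 3*2 + 0*2 = 12 = chi_rho(e) = 12.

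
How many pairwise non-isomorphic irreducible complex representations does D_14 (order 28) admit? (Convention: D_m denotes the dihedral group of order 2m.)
10

Why: The number of irreducible complex representations of a finite group equals its number of conjugacy classes. D_14 has 10 conjugacy classes (n/2 + 3 for n even), so D_14 (order 28) has exactly 10 irreducible complex representations.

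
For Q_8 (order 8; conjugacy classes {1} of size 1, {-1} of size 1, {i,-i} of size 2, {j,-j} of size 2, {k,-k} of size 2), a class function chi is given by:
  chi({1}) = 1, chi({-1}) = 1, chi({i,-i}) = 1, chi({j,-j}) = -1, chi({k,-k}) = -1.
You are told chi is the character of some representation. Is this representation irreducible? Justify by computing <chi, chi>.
Irreducible: <chi, chi> = 1.

Details: <chi, chi> = (1/|G|) sum_C |C| * |chi(C)|^2 = (1/8)[1*|1|^2 + 1*|1|^2 + 2*|1|^2 + 2*|-1|^2 + 2*|-1|^2]
  = (1/8)[(1) + (1) + (2) + (2) + (2)] = 8/8 = 1.
A character is irreducible iff <chi, chi> = 1, so this representation is irreducible.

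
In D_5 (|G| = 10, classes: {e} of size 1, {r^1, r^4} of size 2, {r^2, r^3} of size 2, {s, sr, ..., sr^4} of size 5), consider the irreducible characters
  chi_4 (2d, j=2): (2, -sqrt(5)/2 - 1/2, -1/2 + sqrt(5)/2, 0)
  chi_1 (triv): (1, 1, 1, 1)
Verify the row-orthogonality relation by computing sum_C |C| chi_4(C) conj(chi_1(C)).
Sum = 0; so <chi_4, chi_1> = 0 (distinct irreducibles are orthogonal).

Explanation: Compute term by term over conjugacy classes (|C| * chi_4(C) * conj(chi_1(C))):
  1*(2)*conj(1) + 2*(-sqrt(5)/2 - 1/2)*conj(1) + 2*(-1/2 + sqrt(5)/2)*conj(1) + 5*(0)*conj(1)
  = (2) + (-sqrt(5) - 1) + (-1 + sqrt(5)) + (0)
  = 0.
Dividing by |G| = 10 gives 0/10 = 0, matching the row-orthogonality relation <chi_4, chi_1> = [chi_4 = chi_1].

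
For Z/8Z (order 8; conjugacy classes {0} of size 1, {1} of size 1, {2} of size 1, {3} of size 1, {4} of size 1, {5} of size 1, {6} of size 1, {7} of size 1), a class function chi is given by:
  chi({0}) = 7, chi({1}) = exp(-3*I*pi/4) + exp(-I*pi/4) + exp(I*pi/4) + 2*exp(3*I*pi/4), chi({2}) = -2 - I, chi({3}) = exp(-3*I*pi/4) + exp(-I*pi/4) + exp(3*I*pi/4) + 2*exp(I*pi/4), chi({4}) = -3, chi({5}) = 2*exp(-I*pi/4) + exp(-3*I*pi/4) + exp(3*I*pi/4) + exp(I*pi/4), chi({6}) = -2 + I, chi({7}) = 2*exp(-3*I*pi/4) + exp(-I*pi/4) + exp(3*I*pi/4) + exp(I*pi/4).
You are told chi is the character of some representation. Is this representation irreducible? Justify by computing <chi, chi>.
Not irreducible (reducible): <chi, chi> = 9 > 1.

Working: <chi, chi> = (1/|G|) sum_C |C| * |chi(C)|^2 = (1/8)[1*|7|^2 + 1*|exp(-3*I*pi/4) + exp(-I*pi/4) + exp(I*pi/4) + 2*exp(3*I*pi/4)|^2 + 1*|-2 - I|^2 + 1*|exp(-3*I*pi/4) + exp(-I*pi/4) + exp(3*I*pi/4) + 2*exp(I*pi/4)|^2 + 1*|-3|^2 + 1*|2*exp(-I*pi/4) + exp(-3*I*pi/4) + exp(3*I*pi/4) + exp(I*pi/4)|^2 + 1*|-2 + I|^2 + 1*|2*exp(-3*I*pi/4) + exp(-I*pi/4) + exp(3*I*pi/4) + exp(I*pi/4)|^2]
  = (1/8)[(49) + (1) + (5) + (1) + (9) + (1) + (5) + (1)] = 72/8 = 9.
(Exp terms are combined using exp(i*s)*conj(exp(i*t)) = exp(i*(s-t)), and sums of them are collapsed using the identity that for every m > 1 the m distinct m-th roots of unity sum to 0, e.g. 1 + exp(2*I*pi/3) + exp(-2*I*pi/3) = 0.)
A character is irreducible iff <chi, chi> = 1, so this representation is reducible.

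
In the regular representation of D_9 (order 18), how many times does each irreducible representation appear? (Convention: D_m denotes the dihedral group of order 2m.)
Each irreducible V_i of dimension d_i appears with multiplicity d_i, i.e. rho_reg = (direct sum over all irreducibles V_i) d_i V_i. The irreducible dimensions for D_9 are 1, 1, 2, 2, 2, 2: 2 irreducibles of dimension 1, each with multiplicity 1; 4 irreducibles of dimension 2, each with multiplicity 2. Total dimension 2*1*1 + 4*2*2 = 18 = |G|.

General theorem: in the regular representation of a finite group G, each irreducible appears with multiplicity equal to its dimension. Check: dim(rho_reg) = sum d_i^2 = 1 + 1 + 4 + 4 + 4 + 4 = 18 = |G|.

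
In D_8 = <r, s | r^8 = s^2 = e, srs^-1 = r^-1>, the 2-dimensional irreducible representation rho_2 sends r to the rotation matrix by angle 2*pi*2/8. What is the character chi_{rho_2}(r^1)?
chi_{rho_2}(r^1) = 2*cos(2*pi*2*1/8) = 0

Derivation: rho_2(r^1) is rotation by angle 2*pi*2*1/8, whose trace is 2*cos(2*pi*2*1/8) = 0.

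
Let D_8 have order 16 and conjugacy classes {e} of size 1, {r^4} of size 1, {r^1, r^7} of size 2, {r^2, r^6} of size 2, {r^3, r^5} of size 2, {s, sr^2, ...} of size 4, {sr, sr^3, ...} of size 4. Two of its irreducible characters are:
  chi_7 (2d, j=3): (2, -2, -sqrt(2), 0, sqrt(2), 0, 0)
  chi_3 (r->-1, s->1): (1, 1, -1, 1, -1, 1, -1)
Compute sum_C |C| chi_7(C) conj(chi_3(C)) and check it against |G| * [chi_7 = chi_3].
Sum = 0; so <chi_7, chi_3> = 0 (distinct irreducibles are orthogonal).

Why: Compute term by term over conjugacy classes (|C| * chi_7(C) * conj(chi_3(C))):
  1*(2)*conj(1) + 1*(-2)*conj(1) + 2*(-sqrt(2))*conj(-1) + 2*(0)*conj(1) + 2*(sqrt(2))*conj(-1) + 4*(0)*conj(1) + 4*(0)*conj(-1)
  = (2) + (-2) + (2*sqrt(2)) + (0) + (-2*sqrt(2)) + (0) + (0)
  = 0.
Dividing by |G| = 16 gives 0/16 = 0, matching the row-orthogonality relation <chi_7, chi_3> = [chi_7 = chi_3].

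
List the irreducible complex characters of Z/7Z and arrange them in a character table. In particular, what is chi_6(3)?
Character table of Z/7Z (irreps indexed chi_0,...,chi_6 with chi_k(m) = zeta_7^(k*m), zeta_7 = exp(2*pi*i/7)):
  irrep \ class  {0} (size 1)  {1} (size 1)    {2} (size 1)    {3} (size 1)    {4} (size 1)    {5} (size 1)    {6} (size 1)  
  chi_0          1             1               1               1               1               1               1             
  chi_1          1             exp(2*I*pi/7)   exp(4*I*pi/7)   exp(6*I*pi/7)   exp(-6*I*pi/7)  exp(-4*I*pi/7)  exp(-2*I*pi/7)
  chi_2          1             exp(4*I*pi/7)   exp(-6*I*pi/7)  exp(-2*I*pi/7)  exp(2*I*pi/7)   exp(6*I*pi/7)   exp(-4*I*pi/7)
  chi_3          1             exp(6*I*pi/7)   exp(-2*I*pi/7)  exp(4*I*pi/7)   exp(-4*I*pi/7)  exp(2*I*pi/7)   exp(-6*I*pi/7)
  chi_4          1             exp(-6*I*pi/7)  exp(2*I*pi/7)   exp(-4*I*pi/7)  exp(4*I*pi/7)   exp(-2*I*pi/7)  exp(6*I*pi/7) 
  chi_5          1             exp(-4*I*pi/7)  exp(6*I*pi/7)   exp(2*I*pi/7)   exp(-2*I*pi/7)  exp(-6*I*pi/7)  exp(4*I*pi/7) 
  chi_6          1             exp(-2*I*pi/7)  exp(-4*I*pi/7)  exp(-6*I*pi/7)  exp(6*I*pi/7)   exp(4*I*pi/7)   exp(2*I*pi/7) 

Spot check: chi_6(3) = zeta_7^(6*3) = zeta_7^18 = exp(-6*I*pi/7).

Details: Z/7Z is abelian, so all 7 irreducible complex representations are 1-dimensional. They are given by chi_k(m) = zeta_7^(k*m) for k = 0,...,6. Row orthogonality: sum_m chi_k(m) conj(chi_l(m)) = 7 * [k = l].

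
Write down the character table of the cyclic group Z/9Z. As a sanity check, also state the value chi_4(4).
Character table of Z/9Z (irreps indexed chi_0,...,chi_8 with chi_k(m) = zeta_9^(k*m), zeta_9 = exp(2*pi*i/9)):
  irrep \ class  {0} (size 1)  {1} (size 1)    {2} (size 1)    {3} (size 1)    {4} (size 1)    {5} (size 1)    {6} (size 1)    {7} (size 1)    {8} (size 1)  
  chi_0          1             1               1               1               1               1               1               1               1             
  chi_1          1             exp(2*I*pi/9)   exp(4*I*pi/9)   exp(2*I*pi/3)   exp(8*I*pi/9)   exp(-8*I*pi/9)  exp(-2*I*pi/3)  exp(-4*I*pi/9)  exp(-2*I*pi/9)
  chi_2          1             exp(4*I*pi/9)   exp(8*I*pi/9)   exp(-2*I*pi/3)  exp(-2*I*pi/9)  exp(2*I*pi/9)   exp(2*I*pi/3)   exp(-8*I*pi/9)  exp(-4*I*pi/9)
  chi_3          1             exp(2*I*pi/3)   exp(-2*I*pi/3)  1               exp(2*I*pi/3)   exp(-2*I*pi/3)  1               exp(2*I*pi/3)   exp(-2*I*pi/3)
  chi_4          1             exp(8*I*pi/9)   exp(-2*I*pi/9)  exp(2*I*pi/3)   exp(-4*I*pi/9)  exp(4*I*pi/9)   exp(-2*I*pi/3)  exp(2*I*pi/9)   exp(-8*I*pi/9)
  chi_5          1             exp(-8*I*pi/9)  exp(2*I*pi/9)   exp(-2*I*pi/3)  exp(4*I*pi/9)   exp(-4*I*pi/9)  exp(2*I*pi/3)   exp(-2*I*pi/9)  exp(8*I*pi/9) 
  chi_6          1             exp(-2*I*pi/3)  exp(2*I*pi/3)   1               exp(-2*I*pi/3)  exp(2*I*pi/3)   1               exp(-2*I*pi/3)  exp(2*I*pi/3) 
  chi_7          1             exp(-4*I*pi/9)  exp(-8*I*pi/9)  exp(2*I*pi/3)   exp(2*I*pi/9)   exp(-2*I*pi/9)  exp(-2*I*pi/3)  exp(8*I*pi/9)   exp(4*I*pi/9) 
  chi_8          1             exp(-2*I*pi/9)  exp(-4*I*pi/9)  exp(-2*I*pi/3)  exp(-8*I*pi/9)  exp(8*I*pi/9)   exp(2*I*pi/3)   exp(4*I*pi/9)   exp(2*I*pi/9) 

Spot check: chi_4(4) = zeta_9^(4*4) = zeta_9^16 = exp(-4*I*pi/9).

Why: Z/9Z is abelian, so all 9 irreducible complex representations are 1-dimensional. They are given by chi_k(m) = zeta_9^(k*m) for k = 0,...,8. Row orthogonality: sum_m chi_k(m) conj(chi_l(m)) = 9 * [k = l].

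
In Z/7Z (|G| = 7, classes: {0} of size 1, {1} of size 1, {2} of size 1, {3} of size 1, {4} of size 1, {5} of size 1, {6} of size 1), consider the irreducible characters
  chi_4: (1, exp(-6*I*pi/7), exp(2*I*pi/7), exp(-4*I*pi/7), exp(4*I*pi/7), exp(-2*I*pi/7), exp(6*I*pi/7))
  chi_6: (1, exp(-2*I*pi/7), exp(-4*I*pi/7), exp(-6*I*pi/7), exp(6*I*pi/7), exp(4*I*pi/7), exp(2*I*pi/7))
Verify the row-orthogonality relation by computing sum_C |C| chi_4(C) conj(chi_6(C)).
Sum = 0; so <chi_4, chi_6> = 0 (distinct irreducibles are orthogonal).

Working: Compute term by term over conjugacy classes (|C| * chi_4(C) * conj(chi_6(C))):
  1*(1)*conj(1) + 1*(exp(-6*I*pi/7))*conj(exp(-2*I*pi/7)) + 1*(exp(2*I*pi/7))*conj(exp(-4*I*pi/7)) + 1*(exp(-4*I*pi/7))*conj(exp(-6*I*pi/7)) + 1*(exp(4*I*pi/7))*conj(exp(6*I*pi/7)) + 1*(exp(-2*I*pi/7))*conj(exp(4*I*pi/7)) + 1*(exp(6*I*pi/7))*conj(exp(2*I*pi/7))
  = (1) + (exp(-4*I*pi/7)) + (exp(6*I*pi/7)) + (exp(2*I*pi/7)) + (exp(-2*I*pi/7)) + (exp(-6*I*pi/7)) + (exp(4*I*pi/7))
  = 0.
(Exp terms are combined using exp(i*s)*conj(exp(i*t)) = exp(i*(s-t)), and sums of them are collapsed using the identity that for every m > 1 the m distinct m-th roots of unity sum to 0, e.g. 1 + exp(2*I*pi/3) + exp(-2*I*pi/3) = 0.)
Dividing by |G| = 7 gives 0/7 = 0, matching the row-orthogonality relation <chi_4, chi_6> = [chi_4 = chi_6].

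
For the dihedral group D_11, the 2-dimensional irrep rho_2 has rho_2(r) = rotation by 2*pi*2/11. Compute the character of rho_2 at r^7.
chi_{rho_2}(r^7) = 2*cos(2*pi*2*7/11) = -2*cos(5*pi/11)

Justification: rho_2(r^7) is rotation by angle 2*pi*2*7/11, whose trace is 2*cos(2*pi*2*7/11) = -2*cos(5*pi/11).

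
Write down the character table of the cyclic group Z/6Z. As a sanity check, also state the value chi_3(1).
Character table of Z/6Z (irreps indexed chi_0,...,chi_5 with chi_k(m) = zeta_6^(k*m), zeta_6 = exp(2*pi*i/6)):
  irrep \ class  {0} (size 1)  {1} (size 1)    {2} (size 1)    {3} (size 1)  {4} (size 1)    {5} (size 1)  
  chi_0          1             1               1               1             1               1             
  chi_1          1             exp(I*pi/3)     exp(2*I*pi/3)   -1            exp(-2*I*pi/3)  exp(-I*pi/3)  
  chi_2          1             exp(2*I*pi/3)   exp(-2*I*pi/3)  1             exp(2*I*pi/3)   exp(-2*I*pi/3)
  chi_3          1             -1              1               -1            1               -1            
  chi_4          1             exp(-2*I*pi/3)  exp(2*I*pi/3)   1             exp(-2*I*pi/3)  exp(2*I*pi/3) 
  chi_5          1             exp(-I*pi/3)    exp(-2*I*pi/3)  -1            exp(2*I*pi/3)   exp(I*pi/3)   

Spot check: chi_3(1) = zeta_6^(3*1) = zeta_6^3 = -1.

Argument: Z/6Z is abelian, so all 6 irreducible complex representations are 1-dimensional. They are given by chi_k(m) = zeta_6^(k*m) for k = 0,...,5. Row orthogonality: sum_m chi_k(m) conj(chi_l(m)) = 6 * [k = l].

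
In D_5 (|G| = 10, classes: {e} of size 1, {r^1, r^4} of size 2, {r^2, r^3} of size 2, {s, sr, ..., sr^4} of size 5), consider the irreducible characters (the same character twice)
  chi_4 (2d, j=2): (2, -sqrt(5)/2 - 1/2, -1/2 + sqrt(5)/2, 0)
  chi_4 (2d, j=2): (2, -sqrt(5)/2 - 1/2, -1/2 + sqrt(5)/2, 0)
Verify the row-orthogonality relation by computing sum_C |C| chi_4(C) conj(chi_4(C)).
Sum = 10 = |G| = 10; so <chi_4, chi_4> = 1 (norm-1 confirms irreducibility).

Argument: Compute term by term over conjugacy classes (|C| * chi_4(C) * conj(chi_4(C))):
  1*(2)*conj(2) + 2*(-sqrt(5)/2 - 1/2)*conj(-sqrt(5)/2 - 1/2) + 2*(-1/2 + sqrt(5)/2)*conj(-1/2 + sqrt(5)/2) + 5*(0)*conj(0)
  = (4) + (sqrt(5) + 3) + (3 - sqrt(5)) + (0)
  = 10.
Dividing by |G| = 10 gives 10/10 = 1, matching the row-orthogonality relation <chi_4, chi_4> = [chi_4 = chi_4].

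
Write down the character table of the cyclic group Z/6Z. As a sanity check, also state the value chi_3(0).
Character table of Z/6Z (irreps indexed chi_0,...,chi_5 with chi_k(m) = zeta_6^(k*m), zeta_6 = exp(2*pi*i/6)):
  irrep \ class  {0} (size 1)  {1} (size 1)    {2} (size 1)    {3} (size 1)  {4} (size 1)    {5} (size 1)  
  chi_0          1             1               1               1             1               1             
  chi_1          1             exp(I*pi/3)     exp(2*I*pi/3)   -1            exp(-2*I*pi/3)  exp(-I*pi/3)  
  chi_2          1             exp(2*I*pi/3)   exp(-2*I*pi/3)  1             exp(2*I*pi/3)   exp(-2*I*pi/3)
  chi_3          1             -1              1               -1            1               -1            
  chi_4          1             exp(-2*I*pi/3)  exp(2*I*pi/3)   1             exp(-2*I*pi/3)  exp(2*I*pi/3) 
  chi_5          1             exp(-I*pi/3)    exp(-2*I*pi/3)  -1            exp(2*I*pi/3)   exp(I*pi/3)   

Spot check: chi_3(0) = zeta_6^(3*0) = zeta_6^0 = 1.

Working: Z/6Z is abelian, so all 6 irreducible complex representations are 1-dimensional. They are given by chi_k(m) = zeta_6^(k*m) for k = 0,...,5. Row orthogonality: sum_m chi_k(m) conj(chi_l(m)) = 6 * [k = l].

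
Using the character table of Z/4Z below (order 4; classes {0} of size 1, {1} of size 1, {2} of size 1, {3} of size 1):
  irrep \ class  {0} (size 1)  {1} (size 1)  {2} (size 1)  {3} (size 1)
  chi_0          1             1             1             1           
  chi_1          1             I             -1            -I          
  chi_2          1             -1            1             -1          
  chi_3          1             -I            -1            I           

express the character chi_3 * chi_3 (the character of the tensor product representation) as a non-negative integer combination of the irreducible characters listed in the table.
chi_3 tensor chi_3 = chi_2 (all other irreducibles have multiplicity 0).

Working: The character of a tensor product is the pointwise product (chi_3 * chi_3)(C) = chi_3(C) * chi_3(C):
  {0}: (1)*(1), {1}: (-I)*(-I), {2}: (-1)*(-1), {3}: (I)*(I)
so (chi_3 * chi_3) takes values
  {0} -> 1, {1} -> -1, {2} -> 1, {3} -> -1.
Now take the inner product of this character with each irreducible chi from the table, <chi_3*chi_3, chi> = (1/4) sum_C |C| (chi_3*chi_3)(C) conj(chi(C)):
  <chi_3*chi_3, chi_0> = (1/4)[1*(1)*conj(1) + 1*(-1)*conj(1) + 1*(1)*conj(1) + 1*(-1)*conj(1)]
      = (1/4)[(1) + (-1) + (1) + (-1)] = 0/4 = 0
  <chi_3*chi_3, chi_1> = (1/4)[1*(1)*conj(1) + 1*(-1)*conj(I) + 1*(1)*conj(-1) + 1*(-1)*conj(-I)]
      = (1/4)[(1) + (I) + (-1) + (-I)] = 0/4 = 0
  <chi_3*chi_3, chi_2> = (1/4)[1*(1)*conj(1) + 1*(-1)*conj(-1) + 1*(1)*conj(1) + 1*(-1)*conj(-1)]
      = (1/4)[(1) + (1) + (1) + (1)] = 4/4 = 1
  <chi_3*chi_3, chi_3> = (1/4)[1*(1)*conj(1) + 1*(-1)*conj(-I) + 1*(1)*conj(-1) + 1*(-1)*conj(I)]
      = (1/4)[(1) + (-I) + (-1) + (I)] = 0/4 = 0
(Exp terms are combined using exp(i*s)*conj(exp(i*t)) = exp(i*(s-t)), and sums of them are collapsed using the identity that for every m > 1 the m distinct m-th roots of unity sum to 0, e.g. 1 + exp(2*I*pi/3) + exp(-2*I*pi/3) = 0.)
Hence the multiplicities are chi_2: 1. Dimension check: dim(chi_3)*dim(chi_3) = 1*1 = 1 and sum (mult * dim) = 1*1 = 1.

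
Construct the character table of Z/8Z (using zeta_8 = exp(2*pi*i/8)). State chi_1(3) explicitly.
Character table of Z/8Z (irreps indexed chi_0,...,chi_7 with chi_k(m) = zeta_8^(k*m), zeta_8 = exp(2*pi*i/8)):
  irrep \ class  {0} (size 1)  {1} (size 1)    {2} (size 1)  {3} (size 1)    {4} (size 1)  {5} (size 1)    {6} (size 1)  {7} (size 1)  
  chi_0          1             1               1             1               1             1               1             1             
  chi_1          1             exp(I*pi/4)     I             exp(3*I*pi/4)   -1            exp(-3*I*pi/4)  -I            exp(-I*pi/4)  
  chi_2          1             I               -1            -I              1             I               -1            -I            
  chi_3          1             exp(3*I*pi/4)   -I            exp(I*pi/4)     -1            exp(-I*pi/4)    I             exp(-3*I*pi/4)
  chi_4          1             -1              1             -1              1             -1              1             -1            
  chi_5          1             exp(-3*I*pi/4)  I             exp(-I*pi/4)    -1            exp(I*pi/4)     -I            exp(3*I*pi/4) 
  chi_6          1             -I              -1            I               1             -I              -1            I             
  chi_7          1             exp(-I*pi/4)    -I            exp(-3*I*pi/4)  -1            exp(3*I*pi/4)   I             exp(I*pi/4)   

Spot check: chi_1(3) = zeta_8^(1*3) = zeta_8^3 = exp(3*I*pi/4).

Details: Z/8Z is abelian, so all 8 irreducible complex representations are 1-dimensional. They are given by chi_k(m) = zeta_8^(k*m) for k = 0,...,7. Row orthogonality: sum_m chi_k(m) conj(chi_l(m)) = 8 * [k = l].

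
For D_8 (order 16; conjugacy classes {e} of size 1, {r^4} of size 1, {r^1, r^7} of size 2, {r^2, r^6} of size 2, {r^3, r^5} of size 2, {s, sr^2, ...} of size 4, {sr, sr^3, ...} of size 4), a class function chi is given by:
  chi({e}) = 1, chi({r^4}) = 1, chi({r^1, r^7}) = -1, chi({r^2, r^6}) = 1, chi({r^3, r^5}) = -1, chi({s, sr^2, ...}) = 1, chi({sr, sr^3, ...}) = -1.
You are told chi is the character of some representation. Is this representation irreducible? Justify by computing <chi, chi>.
Irreducible: <chi, chi> = 1.

Why: <chi, chi> = (1/|G|) sum_C |C| * |chi(C)|^2 = (1/16)[1*|1|^2 + 1*|1|^2 + 2*|-1|^2 + 2*|1|^2 + 2*|-1|^2 + 4*|1|^2 + 4*|-1|^2]
  = (1/16)[(1) + (1) + (2) + (2) + (2) + (4) + (4)] = 16/16 = 1.
A character is irreducible iff <chi, chi> = 1, so this representation is irreducible.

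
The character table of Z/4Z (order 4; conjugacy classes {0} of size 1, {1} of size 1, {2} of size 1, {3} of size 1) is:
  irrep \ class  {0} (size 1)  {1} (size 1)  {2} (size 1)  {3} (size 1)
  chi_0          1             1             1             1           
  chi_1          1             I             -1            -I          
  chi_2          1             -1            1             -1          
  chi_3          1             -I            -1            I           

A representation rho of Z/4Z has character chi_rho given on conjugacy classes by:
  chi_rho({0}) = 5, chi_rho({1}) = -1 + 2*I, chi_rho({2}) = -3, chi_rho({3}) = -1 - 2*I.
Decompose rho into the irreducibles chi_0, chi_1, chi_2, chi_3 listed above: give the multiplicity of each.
Multiplicities: chi_0: 0, chi_1: 3, chi_2: 1, chi_3: 1.

Proof sketch: Use <chi_rho, chi> = (1/|G|) sum_C |C| * chi_rho(C) * conj(chi(C)) with |G| = 4 for each irreducible chi in the table:
  <chi_rho, chi_0> = (1/4)[1*(5)*conj(1) + 1*(-1 + 2*I)*conj(1) + 1*(-3)*conj(1) + 1*(-1 - 2*I)*conj(1)]
      = (1/4)[(5) + (-1 + 2*I) + (-3) + (-1 - 2*I)] = 0/4 = 0
  <chi_rho, chi_1> = (1/4)[1*(5)*conj(1) + 1*(-1 + 2*I)*conj(I) + 1*(-3)*conj(-1) + 1*(-1 - 2*I)*conj(-I)]
      = (1/4)[(5) + (2 + I) + (3) + (2 - I)] = 12/4 = 3
  <chi_rho, chi_2> = (1/4)[1*(5)*conj(1) + 1*(-1 + 2*I)*conj(-1) + 1*(-3)*conj(1) + 1*(-1 - 2*I)*conj(-1)]
      = (1/4)[(5) + (1 - 2*I) + (-3) + (1 + 2*I)] = 4/4 = 1
  <chi_rho, chi_3> = (1/4)[1*(5)*conj(1) + 1*(-1 + 2*I)*conj(-I) + 1*(-3)*conj(-1) + 1*(-1 - 2*I)*conj(I)]
      = (1/4)[(5) + (-2 - I) + (3) + (-2 + I)] = 4/4 = 1
(Exp terms are combined using exp(i*s)*conj(exp(i*t)) = exp(i*(s-t)), and sums of them are collapsed using the identity that for every m > 1 the m distinct m-th roots of unity sum to 0, e.g. 1 + exp(2*I*pi/3) + exp(-2*I*pi/3) = 0.)
Dimension check: dim(rho) = sum (mult * dim) = 0*1 + 3*1 + 1*1 + 1*1 = 5 = chi_rho(e) = 5.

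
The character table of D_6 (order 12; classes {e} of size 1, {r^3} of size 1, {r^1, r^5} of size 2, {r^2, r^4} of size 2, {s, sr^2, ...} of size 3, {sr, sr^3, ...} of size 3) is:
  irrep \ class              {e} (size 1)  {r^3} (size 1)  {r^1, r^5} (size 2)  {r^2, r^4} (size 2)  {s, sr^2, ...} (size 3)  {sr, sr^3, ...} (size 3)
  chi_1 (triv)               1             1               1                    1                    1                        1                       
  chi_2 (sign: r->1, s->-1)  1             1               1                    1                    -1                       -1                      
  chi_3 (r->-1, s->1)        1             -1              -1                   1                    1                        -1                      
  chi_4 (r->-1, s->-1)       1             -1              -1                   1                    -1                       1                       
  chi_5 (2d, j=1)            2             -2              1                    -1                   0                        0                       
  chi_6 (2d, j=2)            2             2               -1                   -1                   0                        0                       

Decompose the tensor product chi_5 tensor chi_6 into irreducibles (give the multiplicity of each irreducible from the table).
chi_5 tensor chi_6 = chi_3 + chi_4 + chi_5 (all other irreducibles have multiplicity 0).

Details: The character of a tensor product is the pointwise product (chi_5 * chi_6)(C) = chi_5(C) * chi_6(C):
  {e}: (2)*(2), {r^3}: (-2)*(2), {r^1, r^5}: (1)*(-1), {r^2, r^4}: (-1)*(-1), {s, sr^2, ...}: (0)*(0), {sr, sr^3, ...}: (0)*(0)
so (chi_5 * chi_6) takes values
  {e} -> 4, {r^3} -> -4, {r^1, r^5} -> -1, {r^2, r^4} -> 1, {s, sr^2, ...} -> 0, {sr, sr^3, ...} -> 0.
Now take the inner product of this character with each irreducible chi from the table, <chi_5*chi_6, chi> = (1/12) sum_C |C| (chi_5*chi_6)(C) conj(chi(C)):
  <chi_5*chi_6, chi_1> = (1/12)[1*(4)*conj(1) + 1*(-4)*conj(1) + 2*(-1)*conj(1) + 2*(1)*conj(1) + 3*(0)*conj(1) + 3*(0)*conj(1)]
      = (1/12)[(4) + (-4) + (-2) + (2) + (0) + (0)] = 0/12 = 0
  <chi_5*chi_6, chi_2> = (1/12)[1*(4)*conj(1) + 1*(-4)*conj(1) + 2*(-1)*conj(1) + 2*(1)*conj(1) + 3*(0)*conj(-1) + 3*(0)*conj(-1)]
      = (1/12)[(4) + (-4) + (-2) + (2) + (0) + (0)] = 0/12 = 0
  <chi_5*chi_6, chi_3> = (1/12)[1*(4)*conj(1) + 1*(-4)*conj(-1) + 2*(-1)*conj(-1) + 2*(1)*conj(1) + 3*(0)*conj(1) + 3*(0)*conj(-1)]
      = (1/12)[(4) + (4) + (2) + (2) + (0) + (0)] = 12/12 = 1
  <chi_5*chi_6, chi_4> = (1/12)[1*(4)*conj(1) + 1*(-4)*conj(-1) + 2*(-1)*conj(-1) + 2*(1)*conj(1) + 3*(0)*conj(-1) + 3*(0)*conj(1)]
      = (1/12)[(4) + (4) + (2) + (2) + (0) + (0)] = 12/12 = 1
  <chi_5*chi_6, chi_5> = (1/12)[1*(4)*conj(2) + 1*(-4)*conj(-2) + 2*(-1)*conj(1) + 2*(1)*conj(-1) + 3*(0)*conj(0) + 3*(0)*conj(0)]
      = (1/12)[(8) + (8) + (-2) + (-2) + (0) + (0)] = 12/12 = 1
  <chi_5*chi_6, chi_6> = (1/12)[1*(4)*conj(2) + 1*(-4)*conj(2) + 2*(-1)*conj(-1) + 2*(1)*conj(-1) + 3*(0)*conj(0) + 3*(0)*conj(0)]
      = (1/12)[(8) + (-8) + (2) + (-2) + (0) + (0)] = 0/12 = 0
Hence the multiplicities are chi_3: 1, chi_4: 1, chi_5: 1. Dimension check: dim(chi_5)*dim(chi_6) = 2*2 = 4 and sum (mult * dim) = 1*1 + 1*1 + 1*2 = 4.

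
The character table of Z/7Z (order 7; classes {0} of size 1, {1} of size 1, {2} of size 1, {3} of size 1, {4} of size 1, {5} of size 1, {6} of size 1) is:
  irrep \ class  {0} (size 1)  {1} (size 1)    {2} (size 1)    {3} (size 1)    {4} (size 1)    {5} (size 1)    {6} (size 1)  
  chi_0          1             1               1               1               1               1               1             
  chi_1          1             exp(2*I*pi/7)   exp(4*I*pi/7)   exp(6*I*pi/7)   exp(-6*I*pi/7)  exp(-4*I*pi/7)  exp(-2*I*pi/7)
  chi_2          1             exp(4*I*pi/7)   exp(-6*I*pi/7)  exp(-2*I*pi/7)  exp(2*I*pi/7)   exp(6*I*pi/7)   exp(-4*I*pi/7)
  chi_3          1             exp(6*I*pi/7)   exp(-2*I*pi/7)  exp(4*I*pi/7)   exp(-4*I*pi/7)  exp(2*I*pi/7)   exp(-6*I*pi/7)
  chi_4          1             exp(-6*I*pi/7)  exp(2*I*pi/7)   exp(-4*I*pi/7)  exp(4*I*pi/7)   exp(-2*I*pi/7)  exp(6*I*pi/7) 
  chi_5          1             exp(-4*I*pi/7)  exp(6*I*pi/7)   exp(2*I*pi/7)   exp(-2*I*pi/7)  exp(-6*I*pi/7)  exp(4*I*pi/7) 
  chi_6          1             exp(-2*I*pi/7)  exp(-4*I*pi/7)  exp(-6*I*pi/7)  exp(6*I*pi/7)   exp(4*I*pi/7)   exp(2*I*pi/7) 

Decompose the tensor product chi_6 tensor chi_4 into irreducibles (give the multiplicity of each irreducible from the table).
chi_6 tensor chi_4 = chi_3 (all other irreducibles have multiplicity 0).

Derivation: The character of a tensor product is the pointwise product (chi_6 * chi_4)(C) = chi_6(C) * chi_4(C):
  {0}: (1)*(1), {1}: (exp(-2*I*pi/7))*(exp(-6*I*pi/7)), {2}: (exp(-4*I*pi/7))*(exp(2*I*pi/7)), {3}: (exp(-6*I*pi/7))*(exp(-4*I*pi/7)), {4}: (exp(6*I*pi/7))*(exp(4*I*pi/7)), {5}: (exp(4*I*pi/7))*(exp(-2*I*pi/7)), {6}: (exp(2*I*pi/7))*(exp(6*I*pi/7))
so (chi_6 * chi_4) takes values
  {0} -> 1, {1} -> exp(6*I*pi/7), {2} -> exp(-2*I*pi/7), {3} -> exp(4*I*pi/7), {4} -> exp(-4*I*pi/7), {5} -> exp(2*I*pi/7), {6} -> exp(-6*I*pi/7).
Now take the inner product of this character with each irreducible chi from the table, <chi_6*chi_4, chi> = (1/7) sum_C |C| (chi_6*chi_4)(C) conj(chi(C)):
  <chi_6*chi_4, chi_0> = (1/7)[1*(1)*conj(1) + 1*(exp(6*I*pi/7))*conj(1) + 1*(exp(-2*I*pi/7))*conj(1) + 1*(exp(4*I*pi/7))*conj(1) + 1*(exp(-4*I*pi/7))*conj(1) + 1*(exp(2*I*pi/7))*conj(1) + 1*(exp(-6*I*pi/7))*conj(1)]
      = (1/7)[(1) + (exp(6*I*pi/7)) + (exp(-2*I*pi/7)) + (exp(4*I*pi/7)) + (exp(-4*I*pi/7)) + (exp(2*I*pi/7)) + (exp(-6*I*pi/7))] = 0/7 = 0
  <chi_6*chi_4, chi_1> = (1/7)[1*(1)*conj(1) + 1*(exp(6*I*pi/7))*conj(exp(2*I*pi/7)) + 1*(exp(-2*I*pi/7))*conj(exp(4*I*pi/7)) + 1*(exp(4*I*pi/7))*conj(exp(6*I*pi/7)) + 1*(exp(-4*I*pi/7))*conj(exp(-6*I*pi/7)) + 1*(exp(2*I*pi/7))*conj(exp(-4*I*pi/7)) + 1*(exp(-6*I*pi/7))*conj(exp(-2*I*pi/7))]
      = (1/7)[(1) + (exp(4*I*pi/7)) + (exp(-6*I*pi/7)) + (exp(-2*I*pi/7)) + (exp(2*I*pi/7)) + (exp(6*I*pi/7)) + (exp(-4*I*pi/7))] = 0/7 = 0
  <chi_6*chi_4, chi_2> = (1/7)[1*(1)*conj(1) + 1*(exp(6*I*pi/7))*conj(exp(4*I*pi/7)) + 1*(exp(-2*I*pi/7))*conj(exp(-6*I*pi/7)) + 1*(exp(4*I*pi/7))*conj(exp(-2*I*pi/7)) + 1*(exp(-4*I*pi/7))*conj(exp(2*I*pi/7)) + 1*(exp(2*I*pi/7))*conj(exp(6*I*pi/7)) + 1*(exp(-6*I*pi/7))*conj(exp(-4*I*pi/7))]
      = (1/7)[(1) + (exp(2*I*pi/7)) + (exp(4*I*pi/7)) + (exp(6*I*pi/7)) + (exp(-6*I*pi/7)) + (exp(-4*I*pi/7)) + (exp(-2*I*pi/7))] = 0/7 = 0
  <chi_6*chi_4, chi_3> = (1/7)[1*(1)*conj(1) + 1*(exp(6*I*pi/7))*conj(exp(6*I*pi/7)) + 1*(exp(-2*I*pi/7))*conj(exp(-2*I*pi/7)) + 1*(exp(4*I*pi/7))*conj(exp(4*I*pi/7)) + 1*(exp(-4*I*pi/7))*conj(exp(-4*I*pi/7)) + 1*(exp(2*I*pi/7))*conj(exp(2*I*pi/7)) + 1*(exp(-6*I*pi/7))*conj(exp(-6*I*pi/7))]
      = (1/7)[(1) + (1) + (1) + (1) + (1) + (1) + (1)] = 7/7 = 1
  <chi_6*chi_4, chi_4> = (1/7)[1*(1)*conj(1) + 1*(exp(6*I*pi/7))*conj(exp(-6*I*pi/7)) + 1*(exp(-2*I*pi/7))*conj(exp(2*I*pi/7)) + 1*(exp(4*I*pi/7))*conj(exp(-4*I*pi/7)) + 1*(exp(-4*I*pi/7))*conj(exp(4*I*pi/7)) + 1*(exp(2*I*pi/7))*conj(exp(-2*I*pi/7)) + 1*(exp(-6*I*pi/7))*conj(exp(6*I*pi/7))]
      = (1/7)[(1) + (exp(-2*I*pi/7)) + (exp(-4*I*pi/7)) + (exp(-6*I*pi/7)) + (exp(6*I*pi/7)) + (exp(4*I*pi/7)) + (exp(2*I*pi/7))] = 0/7 = 0
  <chi_6*chi_4, chi_5> = (1/7)[1*(1)*conj(1) + 1*(exp(6*I*pi/7))*conj(exp(-4*I*pi/7)) + 1*(exp(-2*I*pi/7))*conj(exp(6*I*pi/7)) + 1*(exp(4*I*pi/7))*conj(exp(2*I*pi/7)) + 1*(exp(-4*I*pi/7))*conj(exp(-2*I*pi/7)) + 1*(exp(2*I*pi/7))*conj(exp(-6*I*pi/7)) + 1*(exp(-6*I*pi/7))*conj(exp(4*I*pi/7))]
      = (1/7)[(1) + (exp(-4*I*pi/7)) + (exp(6*I*pi/7)) + (exp(2*I*pi/7)) + (exp(-2*I*pi/7)) + (exp(-6*I*pi/7)) + (exp(4*I*pi/7))] = 0/7 = 0
  <chi_6*chi_4, chi_6> = (1/7)[1*(1)*conj(1) + 1*(exp(6*I*pi/7))*conj(exp(-2*I*pi/7)) + 1*(exp(-2*I*pi/7))*conj(exp(-4*I*pi/7)) + 1*(exp(4*I*pi/7))*conj(exp(-6*I*pi/7)) + 1*(exp(-4*I*pi/7))*conj(exp(6*I*pi/7)) + 1*(exp(2*I*pi/7))*conj(exp(4*I*pi/7)) + 1*(exp(-6*I*pi/7))*conj(exp(2*I*pi/7))]
      = (1/7)[(1) + (exp(-6*I*pi/7)) + (exp(2*I*pi/7)) + (exp(-4*I*pi/7)) + (exp(4*I*pi/7)) + (exp(-2*I*pi/7)) + (exp(6*I*pi/7))] = 0/7 = 0
(Exp terms are combined using exp(i*s)*conj(exp(i*t)) = exp(i*(s-t)), and sums of them are collapsed using the identity that for every m > 1 the m distinct m-th roots of unity sum to 0, e.g. 1 + exp(2*I*pi/3) + exp(-2*I*pi/3) = 0.)
Hence the multiplicities are chi_3: 1. Dimension check: dim(chi_6)*dim(chi_4) = 1*1 = 1 and sum (mult * dim) = 1*1 = 1.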